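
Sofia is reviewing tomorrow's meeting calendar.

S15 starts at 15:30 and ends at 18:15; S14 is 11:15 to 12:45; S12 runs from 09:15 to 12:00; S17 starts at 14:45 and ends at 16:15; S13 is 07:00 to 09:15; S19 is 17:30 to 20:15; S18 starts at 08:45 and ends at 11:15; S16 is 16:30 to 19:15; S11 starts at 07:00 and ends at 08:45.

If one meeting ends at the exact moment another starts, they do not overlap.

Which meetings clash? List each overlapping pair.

S11 & S13, S12 & S14, S12 & S18, S13 & S18, S15 & S16, S15 & S17, S15 & S19, S16 & S19

Sorted by start: S11, S13, S18, S12, S14, S17, S15, S16, S19.
S13 starts before S11 ends → S11 and S13 overlap.
S18 starts exactly when S11 ends (back-to-back, no overlap); S11 is clear from here.
S18 starts before S13 ends → S13 and S18 overlap.
S12 starts exactly when S13 ends (back-to-back, no overlap); S13 is clear from here.
S12 starts before S18 ends → S18 and S12 overlap.
S14 starts exactly when S18 ends (back-to-back, no overlap); S18 is clear from here.
S14 starts before S12 ends → S12 and S14 overlap.
S17 starts after S12 ends; S12 is clear from here.
S17 starts after S14 ends; S14 is clear from here.
S15 starts before S17 ends → S17 and S15 overlap.
S16 starts after S17 ends; S17 is clear from here.
S16 starts before S15 ends → S15 and S16 overlap.
S19 starts before S15 ends → S15 and S19 overlap.
S19 starts before S16 ends → S16 and S19 overlap.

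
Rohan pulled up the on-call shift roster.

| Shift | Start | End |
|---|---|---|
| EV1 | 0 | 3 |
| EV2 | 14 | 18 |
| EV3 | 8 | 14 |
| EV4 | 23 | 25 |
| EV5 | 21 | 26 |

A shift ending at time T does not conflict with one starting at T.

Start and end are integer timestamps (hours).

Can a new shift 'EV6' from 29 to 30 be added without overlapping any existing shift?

EV1: ends 3 at or before EV6 starts 29 → clear.
EV3: ends 14 at or before EV6 starts 29 → clear.
EV2: ends 18 at or before EV6 starts 29 → clear.
EV5: ends 26 at or before EV6 starts 29 → clear.
EV4: ends 25 at or before EV6 starts 29 → clear.

Yes — the slot is free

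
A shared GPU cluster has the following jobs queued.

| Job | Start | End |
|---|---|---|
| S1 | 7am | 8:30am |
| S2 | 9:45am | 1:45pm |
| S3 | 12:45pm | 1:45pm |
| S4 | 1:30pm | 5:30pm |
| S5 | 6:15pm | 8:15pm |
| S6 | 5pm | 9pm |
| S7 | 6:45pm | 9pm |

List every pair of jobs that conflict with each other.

Sorted by start: S1, S2, S3, S4, S6, S5, S7.
S2 starts after S1 ends, so nothing later overlaps S1 either.
S3 starts before S2 ends → S2 and S3 overlap.
S4 starts before S2 ends → S2 and S4 overlap.
S6 starts after S2 ends, so nothing later overlaps S2 either.
S4 starts before S3 ends → S3 and S4 overlap.
S6 starts after S3 ends, so nothing later overlaps S3 either.
S6 starts before S4 ends → S4 and S6 overlap.
S5 starts after S4 ends, so nothing later overlaps S4 either.
S5 starts before S6 ends → S6 and S5 overlap.
S7 starts before S6 ends → S6 and S7 overlap.
S7 starts before S5 ends → S5 and S7 overlap.

S2 & S3, S2 & S4, S3 & S4, S4 & S6, S5 & S6, S5 & S7, S6 & S7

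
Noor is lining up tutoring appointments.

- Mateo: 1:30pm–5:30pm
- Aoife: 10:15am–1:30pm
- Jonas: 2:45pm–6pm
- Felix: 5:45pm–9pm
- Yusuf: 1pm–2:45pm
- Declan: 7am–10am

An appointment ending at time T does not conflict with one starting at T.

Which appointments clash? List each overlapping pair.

Aoife & Yusuf, Felix & Jonas, Jonas & Mateo, Mateo & Yusuf

Sorted by start: Declan, Aoife, Yusuf, Mateo, Jonas, Felix.
Aoife starts after Declan ends — done with Declan.
Yusuf starts before Aoife ends → Aoife and Yusuf overlap.
Mateo starts exactly when Aoife ends (back-to-back, no overlap) — done with Aoife.
Mateo starts before Yusuf ends → Yusuf and Mateo overlap.
Jonas starts exactly when Yusuf ends (back-to-back, no overlap) — done with Yusuf.
Jonas starts before Mateo ends → Mateo and Jonas overlap.
Felix starts after Mateo ends.
Felix starts before Jonas ends → Jonas and Felix overlap.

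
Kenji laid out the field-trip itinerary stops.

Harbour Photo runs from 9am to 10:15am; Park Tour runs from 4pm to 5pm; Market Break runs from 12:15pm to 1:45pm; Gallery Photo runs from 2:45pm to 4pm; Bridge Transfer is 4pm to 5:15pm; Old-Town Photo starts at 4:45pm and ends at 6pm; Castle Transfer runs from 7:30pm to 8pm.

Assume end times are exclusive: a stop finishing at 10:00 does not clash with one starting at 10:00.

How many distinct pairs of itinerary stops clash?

Sorted by start: Harbour Photo, Market Break, Gallery Photo, Park Tour, Bridge Transfer, Old-Town Photo, Castle Transfer.
Market Break starts after Harbour Photo ends; Harbour Photo is clear from here.
Gallery Photo starts after Market Break ends; Market Break is clear from here.
Park Tour starts exactly when Gallery Photo ends (back-to-back, no overlap); Gallery Photo is clear from here.
Bridge Transfer starts before Park Tour ends → Park Tour and Bridge Transfer overlap.
Old-Town Photo starts before Park Tour ends → Park Tour and Old-Town Photo overlap.
Castle Transfer starts after Park Tour ends.
Old-Town Photo starts before Bridge Transfer ends → Bridge Transfer and Old-Town Photo overlap.
Castle Transfer starts after Bridge Transfer ends.
Castle Transfer starts after Old-Town Photo ends.
Overlapping pairs: Bridge Transfer & Old-Town Photo, Bridge Transfer & Park Tour, Old-Town Photo & Park Tour — 3 in total.

3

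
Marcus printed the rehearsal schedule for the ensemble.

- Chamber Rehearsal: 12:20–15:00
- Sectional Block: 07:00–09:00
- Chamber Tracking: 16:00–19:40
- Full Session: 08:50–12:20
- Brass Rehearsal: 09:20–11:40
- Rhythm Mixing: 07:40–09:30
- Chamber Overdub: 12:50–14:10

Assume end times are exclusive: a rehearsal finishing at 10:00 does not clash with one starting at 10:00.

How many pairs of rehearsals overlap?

6

Sorted by start: Sectional Block, Rhythm Mixing, Full Session, Brass Rehearsal, Chamber Rehearsal, Chamber Overdub, Chamber Tracking.
Rhythm Mixing starts before Sectional Block ends → Sectional Block and Rhythm Mixing overlap.
Full Session starts before Sectional Block ends → Sectional Block and Full Session overlap.
Brass Rehearsal starts after Sectional Block ends; Sectional Block is clear from here.
Full Session starts before Rhythm Mixing ends → Rhythm Mixing and Full Session overlap.
Brass Rehearsal starts before Rhythm Mixing ends → Rhythm Mixing and Brass Rehearsal overlap.
Chamber Rehearsal starts after Rhythm Mixing ends; Rhythm Mixing is clear from here.
Brass Rehearsal starts before Full Session ends → Full Session and Brass Rehearsal overlap.
Chamber Rehearsal starts exactly when Full Session ends (back-to-back, no overlap); Full Session is clear from here.
Chamber Rehearsal starts after Brass Rehearsal ends; Brass Rehearsal is clear from here.
Chamber Overdub starts before Chamber Rehearsal ends → Chamber Rehearsal and Chamber Overdub overlap.
Chamber Tracking starts after Chamber Rehearsal ends.
Chamber Tracking starts after Chamber Overdub ends.
Overlapping pairs: Brass Rehearsal & Full Session, Brass Rehearsal & Rhythm Mixing, Chamber Overdub & Chamber Rehearsal, Full Session & Rhythm Mixing, Full Session & Sectional Block, Rhythm Mixing & Sectional Block — 6 in total.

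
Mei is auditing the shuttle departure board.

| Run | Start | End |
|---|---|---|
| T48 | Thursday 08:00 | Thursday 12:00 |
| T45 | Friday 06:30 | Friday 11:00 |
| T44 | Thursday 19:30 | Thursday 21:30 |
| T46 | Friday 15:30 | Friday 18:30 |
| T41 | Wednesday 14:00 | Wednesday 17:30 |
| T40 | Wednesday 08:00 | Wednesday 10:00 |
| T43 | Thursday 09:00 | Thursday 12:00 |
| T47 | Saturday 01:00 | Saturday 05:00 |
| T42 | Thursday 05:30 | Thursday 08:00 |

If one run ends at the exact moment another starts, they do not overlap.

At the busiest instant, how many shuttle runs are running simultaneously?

Walk through starts and ends in time order (an end at T is processed before a start at T):
Wednesday 08:00 start T40 → 1
Wednesday 10:00 end T40 → 0
Wednesday 14:00 start T41 → 1
Wednesday 17:30 end T41 → 0
Thursday 05:30 start T42 → 1
Thursday 08:00 end T42 → 0
Thursday 08:00 start T48 → 1
Thursday 09:00 start T43 → 2
Thursday 12:00 end T43 → 1
Thursday 12:00 end T48 → 0
Thursday 19:30 start T44 → 1
Thursday 21:30 end T44 → 0
Friday 06:30 start T45 → 1
Friday 11:00 end T45 → 0
Friday 15:30 start T46 → 1
Friday 18:30 end T46 → 0
Saturday 01:00 start T47 → 1
Saturday 05:00 end T47 → 0
Peak is 2, at Thursday 09:00 (T43, T48).

2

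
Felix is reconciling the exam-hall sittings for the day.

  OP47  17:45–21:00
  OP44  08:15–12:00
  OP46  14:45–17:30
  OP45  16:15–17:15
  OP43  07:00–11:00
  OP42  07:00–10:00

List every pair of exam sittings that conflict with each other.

Sorted by start: OP42, OP43, OP44, OP46, OP45, OP47.
OP43 starts before OP42 ends → OP42 and OP43 overlap.
OP44 starts before OP42 ends → OP42 and OP44 overlap.
OP46 starts after OP42 ends; OP42 is clear from here.
OP44 starts before OP43 ends → OP43 and OP44 overlap.
OP46 starts after OP43 ends; OP43 is clear from here.
OP46 starts after OP44 ends; OP44 is clear from here.
OP45 starts before OP46 ends → OP46 and OP45 overlap.
OP47 starts after OP46 ends.
OP47 starts after OP45 ends.

OP42 & OP43, OP42 & OP44, OP43 & OP44, OP45 & OP46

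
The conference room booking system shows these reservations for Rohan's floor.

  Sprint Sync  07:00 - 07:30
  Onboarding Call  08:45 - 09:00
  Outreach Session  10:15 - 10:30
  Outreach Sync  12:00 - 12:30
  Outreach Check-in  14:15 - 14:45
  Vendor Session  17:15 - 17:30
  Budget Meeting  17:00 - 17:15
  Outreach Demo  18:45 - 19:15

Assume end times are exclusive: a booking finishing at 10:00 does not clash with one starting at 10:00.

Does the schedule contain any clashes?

No

Sorted by start: Sprint Sync, Onboarding Call, Outreach Session, Outreach Sync, Outreach Check-in, Budget Meeting, Vendor Session, Outreach Demo.
Onboarding Call starts after Sprint Sync ends — done with Sprint Sync.
Outreach Session starts after Onboarding Call ends — done with Onboarding Call.
Outreach Sync starts after Outreach Session ends — done with Outreach Session.
Outreach Check-in starts after Outreach Sync ends — done with Outreach Sync.
Budget Meeting starts after Outreach Check-in ends — done with Outreach Check-in.
Vendor Session starts exactly when Budget Meeting ends (back-to-back, no overlap) — done with Budget Meeting.
Outreach Demo starts after Vendor Session ends.
Every pair is clear; the schedule has no overlaps.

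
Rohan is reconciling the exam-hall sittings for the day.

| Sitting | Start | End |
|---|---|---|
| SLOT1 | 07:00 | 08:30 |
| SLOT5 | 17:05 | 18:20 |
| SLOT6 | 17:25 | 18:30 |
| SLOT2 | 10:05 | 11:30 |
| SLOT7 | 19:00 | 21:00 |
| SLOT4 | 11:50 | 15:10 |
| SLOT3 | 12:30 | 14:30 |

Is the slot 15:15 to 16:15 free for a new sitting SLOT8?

Yes — the slot is free

SLOT1: ends 08:30 at or before SLOT8 starts 15:15 → clear.
SLOT2: ends 11:30 at or before SLOT8 starts 15:15 → clear.
SLOT4: ends 15:10 at or before SLOT8 starts 15:15 → clear.
SLOT3: ends 14:30 at or before SLOT8 starts 15:15 → clear.
SLOT5: starts 17:05 at or after SLOT8 ends 16:15 → clear.
SLOT6: starts 17:25 at or after SLOT8 ends 16:15 → clear.
SLOT7: starts 19:00 at or after SLOT8 ends 16:15 → clear.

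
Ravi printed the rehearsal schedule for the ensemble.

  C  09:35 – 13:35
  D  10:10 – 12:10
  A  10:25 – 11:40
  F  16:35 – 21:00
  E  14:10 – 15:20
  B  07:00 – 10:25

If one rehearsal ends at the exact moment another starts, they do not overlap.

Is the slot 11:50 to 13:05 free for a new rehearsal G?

B: ends 10:25 at or before G starts 11:50 → clear.
C: starts 09:35 before G ends 13:05, and ends 13:35 after G starts 11:50 → overlap.
D: starts 10:10 before G ends 13:05, and ends 12:10 after G starts 11:50 → overlap.
A: ends 11:40 at or before G starts 11:50 → clear.
E: starts 14:10 at or after G ends 13:05 → clear.
F: starts 16:35 at or after G ends 13:05 → clear.
G overlaps C, D.

No — it overlaps C, D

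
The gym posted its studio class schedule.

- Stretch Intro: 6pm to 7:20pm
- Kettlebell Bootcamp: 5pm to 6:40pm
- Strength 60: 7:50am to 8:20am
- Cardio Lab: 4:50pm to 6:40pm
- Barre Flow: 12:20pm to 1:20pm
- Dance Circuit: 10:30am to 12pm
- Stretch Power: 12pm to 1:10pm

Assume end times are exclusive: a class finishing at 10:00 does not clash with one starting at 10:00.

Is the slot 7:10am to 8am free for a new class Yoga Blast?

Strength 60: starts 7:50am before Yoga Blast ends 8am, and ends 8:20am after Yoga Blast starts 7:10am → overlap.
Dance Circuit: starts 10:30am at or after Yoga Blast ends 8am → clear.
Stretch Power: starts 12pm at or after Yoga Blast ends 8am → clear.
Barre Flow: starts 12:20pm at or after Yoga Blast ends 8am → clear.
Cardio Lab: starts 4:50pm at or after Yoga Blast ends 8am → clear.
Kettlebell Bootcamp: starts 5pm at or after Yoga Blast ends 8am → clear.
Stretch Intro: starts 6pm at or after Yoga Blast ends 8am → clear.
Yoga Blast overlaps Strength 60.

No — it overlaps Strength 60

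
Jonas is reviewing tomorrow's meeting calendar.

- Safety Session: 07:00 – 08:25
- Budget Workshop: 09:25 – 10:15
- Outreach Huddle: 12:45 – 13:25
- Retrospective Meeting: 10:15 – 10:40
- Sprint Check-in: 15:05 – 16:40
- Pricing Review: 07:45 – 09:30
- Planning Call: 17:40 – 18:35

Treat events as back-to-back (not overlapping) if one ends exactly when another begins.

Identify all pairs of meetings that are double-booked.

Budget Workshop & Pricing Review, Pricing Review & Safety Session

Sorted by start: Safety Session, Pricing Review, Budget Workshop, Retrospective Meeting, Outreach Huddle, Sprint Check-in, Planning Call.
Pricing Review starts before Safety Session ends → Safety Session and Pricing Review overlap.
Budget Workshop starts after Safety Session ends — done with Safety Session.
Budget Workshop starts before Pricing Review ends → Pricing Review and Budget Workshop overlap.
Retrospective Meeting starts after Pricing Review ends — done with Pricing Review.
Retrospective Meeting starts exactly when Budget Workshop ends (back-to-back, no overlap) — done with Budget Workshop.
Outreach Huddle starts after Retrospective Meeting ends — done with Retrospective Meeting.
Sprint Check-in starts after Outreach Huddle ends — done with Outreach Huddle.
Planning Call starts after Sprint Check-in ends.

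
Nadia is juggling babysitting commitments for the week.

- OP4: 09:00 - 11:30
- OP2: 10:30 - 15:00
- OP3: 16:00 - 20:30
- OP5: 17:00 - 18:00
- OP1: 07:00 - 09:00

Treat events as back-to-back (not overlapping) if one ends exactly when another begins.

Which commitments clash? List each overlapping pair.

OP2 & OP4, OP3 & OP5

Sorted by start: OP1, OP4, OP2, OP3, OP5.
OP4 starts exactly when OP1 ends (back-to-back, no overlap); OP1 is clear from here.
OP2 starts before OP4 ends → OP4 and OP2 overlap.
OP3 starts after OP4 ends; OP4 is clear from here.
OP3 starts after OP2 ends; OP2 is clear from here.
OP5 starts before OP3 ends → OP3 and OP5 overlap.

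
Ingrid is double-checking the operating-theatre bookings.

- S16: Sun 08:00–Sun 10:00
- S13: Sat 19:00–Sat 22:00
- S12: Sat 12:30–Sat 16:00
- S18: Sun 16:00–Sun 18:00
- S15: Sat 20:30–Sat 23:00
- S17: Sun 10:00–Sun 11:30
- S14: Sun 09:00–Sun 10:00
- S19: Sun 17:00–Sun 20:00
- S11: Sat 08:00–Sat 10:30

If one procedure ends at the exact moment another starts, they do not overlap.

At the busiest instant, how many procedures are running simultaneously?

2

Sweep the timeline, counting +1 at each start and −1 at each end (ends before starts at a tie):
Sat 08:00 start S11 → 1
Sat 10:30 end S11 → 0
Sat 12:30 start S12 → 1
Sat 16:00 end S12 → 0
Sat 19:00 start S13 → 1
Sat 20:30 start S15 → 2
Sat 22:00 end S13 → 1
Sat 23:00 end S15 → 0
Sun 08:00 start S16 → 1
Sun 09:00 start S14 → 2
Sun 10:00 end S14 → 1
Sun 10:00 end S16 → 0
Sun 10:00 start S17 → 1
Sun 11:30 end S17 → 0
Sun 16:00 start S18 → 1
Sun 17:00 start S19 → 2
Sun 18:00 end S18 → 1
Sun 20:00 end S19 → 0
Peak is 2, at Sat 20:30 (S13, S15).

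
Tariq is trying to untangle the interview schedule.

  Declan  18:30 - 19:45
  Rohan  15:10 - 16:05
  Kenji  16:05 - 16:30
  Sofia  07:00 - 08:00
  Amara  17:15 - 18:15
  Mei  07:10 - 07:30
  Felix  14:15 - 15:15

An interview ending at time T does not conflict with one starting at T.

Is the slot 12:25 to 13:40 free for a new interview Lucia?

Sofia: ends 08:00 at or before Lucia starts 12:25 → clear.
Mei: ends 07:30 at or before Lucia starts 12:25 → clear.
Felix: starts 14:15 at or after Lucia ends 13:40 → clear.
Rohan: starts 15:10 at or after Lucia ends 13:40 → clear.
Kenji: starts 16:05 at or after Lucia ends 13:40 → clear.
Amara: starts 17:15 at or after Lucia ends 13:40 → clear.
Declan: starts 18:30 at or after Lucia ends 13:40 → clear.

Yes — the slot is free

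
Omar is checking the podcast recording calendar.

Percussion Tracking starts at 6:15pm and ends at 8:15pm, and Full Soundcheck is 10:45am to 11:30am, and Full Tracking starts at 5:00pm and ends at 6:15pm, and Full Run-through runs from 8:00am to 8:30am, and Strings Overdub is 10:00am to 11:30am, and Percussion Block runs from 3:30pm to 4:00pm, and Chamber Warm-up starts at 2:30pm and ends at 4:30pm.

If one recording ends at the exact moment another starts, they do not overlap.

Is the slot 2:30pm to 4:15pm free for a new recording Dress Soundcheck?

Full Run-through: ends 8:30am at or before Dress Soundcheck starts 2:30pm → clear.
Strings Overdub: ends 11:30am at or before Dress Soundcheck starts 2:30pm → clear.
Full Soundcheck: ends 11:30am at or before Dress Soundcheck starts 2:30pm → clear.
Chamber Warm-up: starts 2:30pm before Dress Soundcheck ends 4:15pm, and ends 4:30pm after Dress Soundcheck starts 2:30pm → overlap.
Percussion Block: starts 3:30pm before Dress Soundcheck ends 4:15pm, and ends 4:00pm after Dress Soundcheck starts 2:30pm → overlap.
Full Tracking: starts 5:00pm at or after Dress Soundcheck ends 4:15pm → clear.
Percussion Tracking: starts 6:15pm at or after Dress Soundcheck ends 4:15pm → clear.
Dress Soundcheck overlaps Chamber Warm-up, Percussion Block.

No — it overlaps Chamber Warm-up, Percussion Block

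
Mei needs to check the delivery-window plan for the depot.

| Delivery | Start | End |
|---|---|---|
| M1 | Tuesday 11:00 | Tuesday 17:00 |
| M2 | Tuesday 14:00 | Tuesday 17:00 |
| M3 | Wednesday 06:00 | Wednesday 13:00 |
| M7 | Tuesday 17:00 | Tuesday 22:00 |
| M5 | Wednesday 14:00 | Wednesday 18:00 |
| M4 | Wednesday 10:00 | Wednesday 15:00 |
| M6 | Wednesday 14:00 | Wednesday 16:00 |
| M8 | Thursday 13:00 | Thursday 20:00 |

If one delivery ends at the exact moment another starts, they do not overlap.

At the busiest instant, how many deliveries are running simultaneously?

Sort all start/end points and keep a running count:
Tuesday 11:00 start M1 → 1
Tuesday 14:00 start M2 → 2
Tuesday 17:00 end M1 → 1
Tuesday 17:00 end M2 → 0
Tuesday 17:00 start M7 → 1
Tuesday 22:00 end M7 → 0
Wednesday 06:00 start M3 → 1
Wednesday 10:00 start M4 → 2
Wednesday 13:00 end M3 → 1
Wednesday 14:00 start M5 → 2
Wednesday 14:00 start M6 → 3
Wednesday 15:00 end M4 → 2
Wednesday 16:00 end M6 → 1
Wednesday 18:00 end M5 → 0
Thursday 13:00 start M8 → 1
Thursday 20:00 end M8 → 0
Peak is 3, at Wednesday 14:00 (M4, M5, M6).

3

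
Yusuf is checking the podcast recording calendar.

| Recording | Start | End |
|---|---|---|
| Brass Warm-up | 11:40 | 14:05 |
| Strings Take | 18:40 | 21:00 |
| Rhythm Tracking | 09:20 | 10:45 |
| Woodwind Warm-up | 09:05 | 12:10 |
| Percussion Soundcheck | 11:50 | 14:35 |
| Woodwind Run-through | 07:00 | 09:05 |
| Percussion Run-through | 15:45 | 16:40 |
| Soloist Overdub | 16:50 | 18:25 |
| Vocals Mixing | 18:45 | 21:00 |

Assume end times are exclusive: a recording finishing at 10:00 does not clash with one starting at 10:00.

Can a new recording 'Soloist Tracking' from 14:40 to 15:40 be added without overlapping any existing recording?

Woodwind Run-through: ends 09:05 at or before Soloist Tracking starts 14:40 → clear.
Woodwind Warm-up: ends 12:10 at or before Soloist Tracking starts 14:40 → clear.
Rhythm Tracking: ends 10:45 at or before Soloist Tracking starts 14:40 → clear.
Brass Warm-up: ends 14:05 at or before Soloist Tracking starts 14:40 → clear.
Percussion Soundcheck: ends 14:35 at or before Soloist Tracking starts 14:40 → clear.
Percussion Run-through: starts 15:45 at or after Soloist Tracking ends 15:40 → clear.
Soloist Overdub: starts 16:50 at or after Soloist Tracking ends 15:40 → clear.
Strings Take: starts 18:40 at or after Soloist Tracking ends 15:40 → clear.
Vocals Mixing: starts 18:45 at or after Soloist Tracking ends 15:40 → clear.

Yes — the slot is free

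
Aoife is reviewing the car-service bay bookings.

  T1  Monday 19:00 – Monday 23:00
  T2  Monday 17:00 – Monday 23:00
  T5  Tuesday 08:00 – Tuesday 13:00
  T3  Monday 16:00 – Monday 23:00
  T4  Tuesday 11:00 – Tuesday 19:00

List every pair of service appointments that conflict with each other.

T1 & T2, T1 & T3, T2 & T3, T4 & T5

Sorted by start: T3, T2, T1, T5, T4.
T2 starts before T3 ends → T3 and T2 overlap.
T1 starts before T3 ends → T3 and T1 overlap.
T5 starts after T3 ends; T3 is clear from here.
T1 starts before T2 ends → T2 and T1 overlap.
T5 starts after T2 ends; T2 is clear from here.
T5 starts after T1 ends; T1 is clear from here.
T4 starts before T5 ends → T5 and T4 overlap.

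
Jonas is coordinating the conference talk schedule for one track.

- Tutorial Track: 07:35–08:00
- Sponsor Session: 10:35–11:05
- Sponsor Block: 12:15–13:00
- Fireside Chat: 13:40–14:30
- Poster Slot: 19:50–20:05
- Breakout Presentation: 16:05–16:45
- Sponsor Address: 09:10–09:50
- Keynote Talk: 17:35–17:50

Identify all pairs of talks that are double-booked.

none

Check each pair: they overlap iff neither finishes before the other starts.
Sorted by start: Tutorial Track, Sponsor Address, Sponsor Session, Sponsor Block, Fireside Chat, Breakout Presentation, Keynote Talk, Poster Slot.
Sponsor Address starts after Tutorial Track ends, so Tutorial Track has no further overlaps.
Sponsor Session starts after Sponsor Address ends, so Sponsor Address has no further overlaps.
Sponsor Block starts after Sponsor Session ends, so Sponsor Session has no further overlaps.
Fireside Chat starts after Sponsor Block ends, so Sponsor Block has no further overlaps.
Breakout Presentation starts after Fireside Chat ends, so Fireside Chat has no further overlaps.
Keynote Talk starts after Breakout Presentation ends, so Breakout Presentation has no further overlaps.
Poster Slot starts after Keynote Talk ends.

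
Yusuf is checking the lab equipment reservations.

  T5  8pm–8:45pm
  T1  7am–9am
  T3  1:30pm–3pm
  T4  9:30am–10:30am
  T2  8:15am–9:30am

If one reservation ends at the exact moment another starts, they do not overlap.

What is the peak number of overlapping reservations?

Walk through starts and ends in time order (an end at T is processed before a start at T):
7am start T1 → 1
8:15am start T2 → 2
9am end T1 → 1
9:30am end T2 → 0
9:30am start T4 → 1
10:30am end T4 → 0
1:30pm start T3 → 1
3pm end T3 → 0
8pm start T5 → 1
8:45pm end T5 → 0
Peak is 2, at 8:15am (T1, T2).

2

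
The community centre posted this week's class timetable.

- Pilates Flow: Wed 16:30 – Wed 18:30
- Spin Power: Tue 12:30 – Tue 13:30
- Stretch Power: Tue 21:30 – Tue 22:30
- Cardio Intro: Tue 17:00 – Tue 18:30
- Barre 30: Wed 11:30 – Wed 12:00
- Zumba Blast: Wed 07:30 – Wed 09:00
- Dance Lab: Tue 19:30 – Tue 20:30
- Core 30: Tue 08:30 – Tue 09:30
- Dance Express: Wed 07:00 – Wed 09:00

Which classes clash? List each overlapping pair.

Dance Express & Zumba Blast

Sorted by start: Core 30, Spin Power, Cardio Intro, Dance Lab, Stretch Power, Dance Express, Zumba Blast, Barre 30, Pilates Flow.
Spin Power starts after Core 30 ends, so Core 30 has no further overlaps.
Cardio Intro starts after Spin Power ends, so Spin Power has no further overlaps.
Dance Lab starts after Cardio Intro ends, so Cardio Intro has no further overlaps.
Stretch Power starts after Dance Lab ends, so Dance Lab has no further overlaps.
Dance Express starts after Stretch Power ends, so Stretch Power has no further overlaps.
Zumba Blast starts before Dance Express ends → Dance Express and Zumba Blast overlap.
Barre 30 starts after Dance Express ends, so Dance Express has no further overlaps.
Barre 30 starts after Zumba Blast ends, so Zumba Blast has no further overlaps.
Pilates Flow starts after Barre 30 ends.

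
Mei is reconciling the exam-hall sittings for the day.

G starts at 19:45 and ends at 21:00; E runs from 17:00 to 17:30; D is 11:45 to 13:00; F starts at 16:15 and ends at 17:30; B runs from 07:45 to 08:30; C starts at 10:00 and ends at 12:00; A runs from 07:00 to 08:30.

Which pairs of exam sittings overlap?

Sorted by start: A, B, C, D, F, E, G.
B starts before A ends → A and B overlap.
C starts after A ends; A is clear from here.
C starts after B ends; B is clear from here.
D starts before C ends → C and D overlap.
F starts after C ends; C is clear from here.
F starts after D ends; D is clear from here.
E starts before F ends → F and E overlap.
G starts after F ends.
G starts after E ends.

A & B, C & D, E & F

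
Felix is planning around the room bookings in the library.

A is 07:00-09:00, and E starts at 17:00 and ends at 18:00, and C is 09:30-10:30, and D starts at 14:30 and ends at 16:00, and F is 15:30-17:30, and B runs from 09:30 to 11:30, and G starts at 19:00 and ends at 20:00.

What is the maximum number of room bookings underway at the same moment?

2

Sort all start/end points and keep a running count:
07:00 start A → 1
09:00 end A → 0
09:30 start B → 1
09:30 start C → 2
10:30 end C → 1
11:30 end B → 0
14:30 start D → 1
15:30 start F → 2
16:00 end D → 1
17:00 start E → 2
17:30 end F → 1
18:00 end E → 0
19:00 start G → 1
20:00 end G → 0
Peak is 2, at 09:30 (B, C).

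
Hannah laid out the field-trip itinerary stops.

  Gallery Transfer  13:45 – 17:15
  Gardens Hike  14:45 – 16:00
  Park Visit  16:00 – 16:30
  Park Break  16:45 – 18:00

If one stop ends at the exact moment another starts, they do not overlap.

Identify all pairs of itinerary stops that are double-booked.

Gallery Transfer & Gardens Hike, Gallery Transfer & Park Break, Gallery Transfer & Park Visit

Two intervals overlap when each starts before the other ends.
Sorted by start: Gallery Transfer, Gardens Hike, Park Visit, Park Break.
Gardens Hike starts before Gallery Transfer ends → Gallery Transfer and Gardens Hike overlap.
Park Visit starts before Gallery Transfer ends → Gallery Transfer and Park Visit overlap.
Park Break starts before Gallery Transfer ends → Gallery Transfer and Park Break overlap.
Park Visit starts exactly when Gardens Hike ends (back-to-back, no overlap) — done with Gardens Hike.
Park Break starts after Park Visit ends.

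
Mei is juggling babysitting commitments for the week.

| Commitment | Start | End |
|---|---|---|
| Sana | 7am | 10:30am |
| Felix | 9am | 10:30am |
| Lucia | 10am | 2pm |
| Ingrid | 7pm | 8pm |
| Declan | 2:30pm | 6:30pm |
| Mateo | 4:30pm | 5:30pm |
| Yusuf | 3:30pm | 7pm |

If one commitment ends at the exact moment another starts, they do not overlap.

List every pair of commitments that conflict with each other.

Declan & Mateo, Declan & Yusuf, Felix & Lucia, Felix & Sana, Lucia & Sana, Mateo & Yusuf

Two intervals overlap when each starts before the other ends.
Sorted by start: Sana, Felix, Lucia, Declan, Yusuf, Mateo, Ingrid.
Felix starts before Sana ends → Sana and Felix overlap.
Lucia starts before Sana ends → Sana and Lucia overlap.
Declan starts after Sana ends — done with Sana.
Lucia starts before Felix ends → Felix and Lucia overlap.
Declan starts after Felix ends — done with Felix.
Declan starts after Lucia ends — done with Lucia.
Yusuf starts before Declan ends → Declan and Yusuf overlap.
Mateo starts before Declan ends → Declan and Mateo overlap.
Ingrid starts after Declan ends.
Mateo starts before Yusuf ends → Yusuf and Mateo overlap.
Ingrid starts exactly when Yusuf ends (back-to-back, no overlap).
Ingrid starts after Mateo ends.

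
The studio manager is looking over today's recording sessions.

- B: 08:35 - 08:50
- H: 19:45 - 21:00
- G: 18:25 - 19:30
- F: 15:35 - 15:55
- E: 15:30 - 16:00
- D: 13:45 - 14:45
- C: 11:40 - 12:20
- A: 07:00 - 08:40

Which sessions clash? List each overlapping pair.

A & B, E & F

Check each pair: they overlap iff neither finishes before the other starts.
Sorted by start: A, B, C, D, E, F, G, H.
B starts before A ends → A and B overlap.
C starts after A ends, so nothing later overlaps A either.
C starts after B ends, so nothing later overlaps B either.
D starts after C ends, so nothing later overlaps C either.
E starts after D ends, so nothing later overlaps D either.
F starts before E ends → E and F overlap.
G starts after E ends, so nothing later overlaps E either.
G starts after F ends, so nothing later overlaps F either.
H starts after G ends.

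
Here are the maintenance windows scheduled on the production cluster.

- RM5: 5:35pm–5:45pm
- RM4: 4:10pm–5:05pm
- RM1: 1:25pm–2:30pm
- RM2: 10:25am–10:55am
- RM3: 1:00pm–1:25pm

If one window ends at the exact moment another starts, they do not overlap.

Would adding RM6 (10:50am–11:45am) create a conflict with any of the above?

RM2: starts 10:25am before RM6 ends 11:45am, and ends 10:55am after RM6 starts 10:50am → overlap.
RM3: starts 1:00pm at or after RM6 ends 11:45am → clear.
RM1: starts 1:25pm at or after RM6 ends 11:45am → clear.
RM4: starts 4:10pm at or after RM6 ends 11:45am → clear.
RM5: starts 5:35pm at or after RM6 ends 11:45am → clear.
RM6 overlaps RM2.

Yes — it overlaps RM2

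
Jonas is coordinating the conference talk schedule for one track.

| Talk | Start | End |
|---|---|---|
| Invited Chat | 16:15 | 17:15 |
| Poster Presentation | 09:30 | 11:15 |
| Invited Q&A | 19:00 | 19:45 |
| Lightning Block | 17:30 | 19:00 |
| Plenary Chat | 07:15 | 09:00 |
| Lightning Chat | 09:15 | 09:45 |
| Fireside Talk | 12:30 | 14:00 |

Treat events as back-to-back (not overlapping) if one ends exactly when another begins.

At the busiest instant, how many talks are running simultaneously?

2

Sweep the timeline, counting +1 at each start and −1 at each end (ends before starts at a tie):
07:15 start Plenary Chat → 1
09:00 end Plenary Chat → 0
09:15 start Lightning Chat → 1
09:30 start Poster Presentation → 2
09:45 end Lightning Chat → 1
11:15 end Poster Presentation → 0
12:30 start Fireside Talk → 1
14:00 end Fireside Talk → 0
16:15 start Invited Chat → 1
17:15 end Invited Chat → 0
17:30 start Lightning Block → 1
19:00 end Lightning Block → 0
19:00 start Invited Q&A → 1
19:45 end Invited Q&A → 0
Peak is 2, at 09:30 (Lightning Chat, Poster Presentation).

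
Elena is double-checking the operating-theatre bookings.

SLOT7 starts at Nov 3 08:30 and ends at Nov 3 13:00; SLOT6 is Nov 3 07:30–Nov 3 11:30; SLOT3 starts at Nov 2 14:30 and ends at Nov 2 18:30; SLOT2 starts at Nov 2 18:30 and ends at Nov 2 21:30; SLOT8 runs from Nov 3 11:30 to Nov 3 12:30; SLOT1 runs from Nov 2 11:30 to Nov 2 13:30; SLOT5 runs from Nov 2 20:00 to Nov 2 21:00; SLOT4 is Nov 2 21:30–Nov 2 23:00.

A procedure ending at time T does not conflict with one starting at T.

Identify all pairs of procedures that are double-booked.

SLOT2 & SLOT5, SLOT6 & SLOT7, SLOT7 & SLOT8

Sorted by start: SLOT1, SLOT3, SLOT2, SLOT5, SLOT4, SLOT6, SLOT7, SLOT8.
SLOT3 starts after SLOT1 ends; SLOT1 is clear from here.
SLOT2 starts exactly when SLOT3 ends (back-to-back, no overlap); SLOT3 is clear from here.
SLOT5 starts before SLOT2 ends → SLOT2 and SLOT5 overlap.
SLOT4 starts exactly when SLOT2 ends (back-to-back, no overlap); SLOT2 is clear from here.
SLOT4 starts after SLOT5 ends; SLOT5 is clear from here.
SLOT6 starts after SLOT4 ends; SLOT4 is clear from here.
SLOT7 starts before SLOT6 ends → SLOT6 and SLOT7 overlap.
SLOT8 starts exactly when SLOT6 ends (back-to-back, no overlap).
SLOT8 starts before SLOT7 ends → SLOT7 and SLOT8 overlap.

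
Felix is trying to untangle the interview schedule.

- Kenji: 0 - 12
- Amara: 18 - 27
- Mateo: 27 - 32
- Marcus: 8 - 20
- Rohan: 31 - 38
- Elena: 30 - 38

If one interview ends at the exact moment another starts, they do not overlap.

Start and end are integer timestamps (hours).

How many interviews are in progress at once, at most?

Sort all start/end points and keep a running count:
0 start Kenji → 1
8 start Marcus → 2
12 end Kenji → 1
18 start Amara → 2
20 end Marcus → 1
27 end Amara → 0
27 start Mateo → 1
30 start Elena → 2
31 start Rohan → 3
32 end Mateo → 2
38 end Elena → 1
38 end Rohan → 0
Peak is 3, at 31 (Elena, Mateo, Rohan).

3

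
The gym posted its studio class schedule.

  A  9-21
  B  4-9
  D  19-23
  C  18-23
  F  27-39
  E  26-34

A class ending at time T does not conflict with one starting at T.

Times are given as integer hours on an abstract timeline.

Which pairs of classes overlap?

Sorted by start: B, A, C, D, E, F.
A starts exactly when B ends (back-to-back, no overlap), so B has no further overlaps.
C starts before A ends → A and C overlap.
D starts before A ends → A and D overlap.
E starts after A ends, so A has no further overlaps.
D starts before C ends → C and D overlap.
E starts after C ends, so C has no further overlaps.
E starts after D ends, so D has no further overlaps.
F starts before E ends → E and F overlap.

A & C, A & D, C & D, E & F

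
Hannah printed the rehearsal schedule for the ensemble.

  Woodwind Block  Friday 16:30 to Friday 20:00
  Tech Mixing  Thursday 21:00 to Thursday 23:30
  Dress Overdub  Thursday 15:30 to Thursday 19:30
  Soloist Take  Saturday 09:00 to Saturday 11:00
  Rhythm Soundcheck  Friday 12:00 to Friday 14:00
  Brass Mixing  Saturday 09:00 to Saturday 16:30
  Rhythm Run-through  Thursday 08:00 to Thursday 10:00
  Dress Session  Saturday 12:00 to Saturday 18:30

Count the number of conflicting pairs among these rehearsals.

Check each pair: they overlap iff neither finishes before the other starts.
Sorted by start: Rhythm Run-through, Dress Overdub, Tech Mixing, Rhythm Soundcheck, Woodwind Block, Brass Mixing, Soloist Take, Dress Session.
Dress Overdub starts after Rhythm Run-through ends — done with Rhythm Run-through.
Tech Mixing starts after Dress Overdub ends — done with Dress Overdub.
Rhythm Soundcheck starts after Tech Mixing ends — done with Tech Mixing.
Woodwind Block starts after Rhythm Soundcheck ends — done with Rhythm Soundcheck.
Brass Mixing starts after Woodwind Block ends — done with Woodwind Block.
Soloist Take starts before Brass Mixing ends → Brass Mixing and Soloist Take overlap.
Dress Session starts before Brass Mixing ends → Brass Mixing and Dress Session overlap.
Dress Session starts after Soloist Take ends.
Overlapping pairs: Brass Mixing & Dress Session, Brass Mixing & Soloist Take — 2 in total.

2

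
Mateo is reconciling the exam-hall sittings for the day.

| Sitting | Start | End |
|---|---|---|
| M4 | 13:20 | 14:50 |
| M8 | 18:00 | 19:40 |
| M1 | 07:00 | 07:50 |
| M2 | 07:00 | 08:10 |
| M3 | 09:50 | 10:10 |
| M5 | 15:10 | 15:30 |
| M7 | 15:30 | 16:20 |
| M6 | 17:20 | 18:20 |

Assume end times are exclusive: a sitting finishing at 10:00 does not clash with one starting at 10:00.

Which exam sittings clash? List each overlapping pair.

M1 & M2, M6 & M8

Sorted by start: M1, M2, M3, M4, M5, M7, M6, M8.
M2 starts before M1 ends → M1 and M2 overlap.
M3 starts after M1 ends, so M1 has no further overlaps.
M3 starts after M2 ends, so M2 has no further overlaps.
M4 starts after M3 ends, so M3 has no further overlaps.
M5 starts after M4 ends, so M4 has no further overlaps.
M7 starts exactly when M5 ends (back-to-back, no overlap), so M5 has no further overlaps.
M6 starts after M7 ends, so M7 has no further overlaps.
M8 starts before M6 ends → M6 and M8 overlap.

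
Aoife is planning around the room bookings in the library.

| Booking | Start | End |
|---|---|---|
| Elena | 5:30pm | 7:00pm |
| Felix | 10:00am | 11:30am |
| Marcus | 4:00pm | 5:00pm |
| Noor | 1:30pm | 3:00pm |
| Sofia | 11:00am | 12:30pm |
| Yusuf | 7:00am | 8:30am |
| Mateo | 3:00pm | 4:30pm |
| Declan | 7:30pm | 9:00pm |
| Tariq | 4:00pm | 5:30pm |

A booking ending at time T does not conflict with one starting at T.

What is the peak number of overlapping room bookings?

Sweep the timeline, counting +1 at each start and −1 at each end (ends before starts at a tie):
7:00am start Yusuf → 1
8:30am end Yusuf → 0
10:00am start Felix → 1
11:00am start Sofia → 2
11:30am end Felix → 1
12:30pm end Sofia → 0
1:30pm start Noor → 1
3:00pm end Noor → 0
3:00pm start Mateo → 1
4:00pm start Marcus → 2
4:00pm start Tariq → 3
4:30pm end Mateo → 2
5:00pm end Marcus → 1
5:30pm end Tariq → 0
5:30pm start Elena → 1
7:00pm end Elena → 0
7:30pm start Declan → 1
9:00pm end Declan → 0
Peak is 3, at 4:00pm (Marcus, Mateo, Tariq).

3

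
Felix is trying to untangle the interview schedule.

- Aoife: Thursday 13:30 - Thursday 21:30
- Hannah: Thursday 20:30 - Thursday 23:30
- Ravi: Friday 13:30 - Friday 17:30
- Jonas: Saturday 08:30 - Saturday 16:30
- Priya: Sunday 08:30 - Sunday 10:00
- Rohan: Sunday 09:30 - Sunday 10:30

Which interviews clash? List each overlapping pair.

Two intervals overlap when each starts before the other ends.
Sorted by start: Aoife, Hannah, Ravi, Jonas, Priya, Rohan.
Hannah starts before Aoife ends → Aoife and Hannah overlap.
Ravi starts after Aoife ends; Aoife is clear from here.
Ravi starts after Hannah ends; Hannah is clear from here.
Jonas starts after Ravi ends; Ravi is clear from here.
Priya starts after Jonas ends; Jonas is clear from here.
Rohan starts before Priya ends → Priya and Rohan overlap.

Aoife & Hannah, Priya & Rohan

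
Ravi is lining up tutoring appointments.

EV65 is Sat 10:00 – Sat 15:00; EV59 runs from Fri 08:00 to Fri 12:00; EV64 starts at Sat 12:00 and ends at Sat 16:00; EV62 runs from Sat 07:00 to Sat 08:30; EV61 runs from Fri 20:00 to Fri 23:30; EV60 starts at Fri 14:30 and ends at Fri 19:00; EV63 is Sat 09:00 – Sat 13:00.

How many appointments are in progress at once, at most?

3

Sweep the timeline, counting +1 at each start and −1 at each end (ends before starts at a tie):
Fri 08:00 start EV59 → 1
Fri 12:00 end EV59 → 0
Fri 14:30 start EV60 → 1
Fri 19:00 end EV60 → 0
Fri 20:00 start EV61 → 1
Fri 23:30 end EV61 → 0
Sat 07:00 start EV62 → 1
Sat 08:30 end EV62 → 0
Sat 09:00 start EV63 → 1
Sat 10:00 start EV65 → 2
Sat 12:00 start EV64 → 3
Sat 13:00 end EV63 → 2
Sat 15:00 end EV65 → 1
Sat 16:00 end EV64 → 0
Peak is 3, at Sat 12:00 (EV63, EV64, EV65).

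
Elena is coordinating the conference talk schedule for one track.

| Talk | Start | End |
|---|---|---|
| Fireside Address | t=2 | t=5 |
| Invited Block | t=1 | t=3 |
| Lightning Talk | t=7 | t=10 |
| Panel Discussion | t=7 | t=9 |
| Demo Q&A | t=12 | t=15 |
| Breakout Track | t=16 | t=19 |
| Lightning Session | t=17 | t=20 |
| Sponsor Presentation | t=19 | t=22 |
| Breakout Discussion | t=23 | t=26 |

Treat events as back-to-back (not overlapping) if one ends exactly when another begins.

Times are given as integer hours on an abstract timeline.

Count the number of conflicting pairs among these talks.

Check each pair: they overlap iff neither finishes before the other starts.
Sorted by start: Invited Block, Fireside Address, Lightning Talk, Panel Discussion, Demo Q&A, Breakout Track, Lightning Session, Sponsor Presentation, Breakout Discussion.
Fireside Address starts before Invited Block ends → Invited Block and Fireside Address overlap.
Lightning Talk starts after Invited Block ends — done with Invited Block.
Lightning Talk starts after Fireside Address ends — done with Fireside Address.
Panel Discussion starts before Lightning Talk ends → Lightning Talk and Panel Discussion overlap.
Demo Q&A starts after Lightning Talk ends — done with Lightning Talk.
Demo Q&A starts after Panel Discussion ends — done with Panel Discussion.
Breakout Track starts after Demo Q&A ends — done with Demo Q&A.
Lightning Session starts before Breakout Track ends → Breakout Track and Lightning Session overlap.
Sponsor Presentation starts exactly when Breakout Track ends (back-to-back, no overlap) — done with Breakout Track.
Sponsor Presentation starts before Lightning Session ends → Lightning Session and Sponsor Presentation overlap.
Breakout Discussion starts after Lightning Session ends.
Breakout Discussion starts after Sponsor Presentation ends.
Overlapping pairs: Breakout Track & Lightning Session, Fireside Address & Invited Block, Lightning Session & Sponsor Presentation, Lightning Talk & Panel Discussion — 4 in total.

4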